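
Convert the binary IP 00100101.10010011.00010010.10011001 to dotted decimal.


00100101 = 37
10010011 = 147
00010010 = 18
10011001 = 153
IP: 37.147.18.153


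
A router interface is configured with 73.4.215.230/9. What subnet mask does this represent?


/9 means 9 network bits, 23 host bits
Binary: 11111111100000000000000000000000
Mask: 255.128.0.0


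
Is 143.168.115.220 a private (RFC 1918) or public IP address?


RFC 1918 private ranges:
  10.0.0.0/8 (10.0.0.0 - 10.255.255.255)
  172.16.0.0/12 (172.16.0.0 - 172.31.255.255)
  192.168.0.0/16 (192.168.0.0 - 192.168.255.255)
Public (not in any RFC 1918 range)


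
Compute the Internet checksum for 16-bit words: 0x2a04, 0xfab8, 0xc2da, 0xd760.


Sum all words (with carry folding):
+ 0x2a04 = 0x2a04
+ 0xfab8 = 0x24bd
+ 0xc2da = 0xe797
+ 0xd760 = 0xbef8
One's complement: ~0xbef8
Checksum = 0x4107


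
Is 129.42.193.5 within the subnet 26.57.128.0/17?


Subnet network: 26.57.128.0
Test IP AND mask: 129.42.128.0
No, 129.42.193.5 is not in 26.57.128.0/17


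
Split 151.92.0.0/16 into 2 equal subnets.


New prefix = 16 + 1 = 17
Each subnet has 32768 addresses
  151.92.0.0/17
  151.92.128.0/17
Subnets: 151.92.0.0/17, 151.92.128.0/17


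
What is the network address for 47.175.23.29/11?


IP:   00101111.10101111.00010111.00011101
Mask: 11111111.11100000.00000000.00000000
AND operation:
Net:  00101111.10100000.00000000.00000000
Network: 47.160.0.0/11


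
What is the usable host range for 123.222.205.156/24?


Network: 123.222.205.0
Broadcast: 123.222.205.255
First usable = network + 1
Last usable = broadcast - 1
Range: 123.222.205.1 to 123.222.205.254


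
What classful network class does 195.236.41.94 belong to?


First octet: 195
Binary: 11000011
110xxxxx -> Class C (192-223)
Class C, default mask 255.255.255.0 (/24)


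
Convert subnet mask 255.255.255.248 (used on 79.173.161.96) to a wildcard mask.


Subnet mask: 255.255.255.248
Wildcard = 255.255.255.255 - subnet mask
255 - 255 = 0
255 - 255 = 0
255 - 255 = 0
255 - 248 = 7
Wildcard: 0.0.0.7


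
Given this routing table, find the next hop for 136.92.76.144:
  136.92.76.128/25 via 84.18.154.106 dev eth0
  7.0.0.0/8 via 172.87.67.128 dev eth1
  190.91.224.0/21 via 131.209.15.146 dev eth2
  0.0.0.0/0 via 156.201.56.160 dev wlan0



Longest prefix match for 136.92.76.144:
  /25 136.92.76.128: MATCH
  /8 7.0.0.0: no
  /21 190.91.224.0: no
  /0 0.0.0.0: MATCH
Selected: next-hop 84.18.154.106 via eth0 (matched /25)


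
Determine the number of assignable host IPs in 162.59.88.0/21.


Host bits = 32 - 21 = 11
Total addresses = 2^11 = 2048
Usable = total - 2 (network and broadcast)
Usable hosts: 2046


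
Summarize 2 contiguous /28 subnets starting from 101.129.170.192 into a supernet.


Original prefix: /28
Number of subnets: 2 = 2^1
New prefix = 28 - 1 = 27
Supernet: 101.129.170.192/27


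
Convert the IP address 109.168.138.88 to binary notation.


109 = 01101101
168 = 10101000
138 = 10001010
88 = 01011000
Binary: 01101101.10101000.10001010.01011000


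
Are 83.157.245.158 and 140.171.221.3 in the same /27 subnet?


Mask: 255.255.255.224
83.157.245.158 AND mask = 83.157.245.128
140.171.221.3 AND mask = 140.171.221.0
No, different subnets (83.157.245.128 vs 140.171.221.0)


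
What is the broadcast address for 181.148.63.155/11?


Network: 181.128.0.0/11
Host bits = 21
Set all host bits to 1:
Broadcast: 181.159.255.255


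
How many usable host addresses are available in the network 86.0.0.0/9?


Host bits = 32 - 9 = 23
Total addresses = 2^23 = 8388608
Usable = total - 2 (network and broadcast)
Usable hosts: 8388606


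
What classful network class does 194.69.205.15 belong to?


First octet: 194
Binary: 11000010
110xxxxx -> Class C (192-223)
Class C, default mask 255.255.255.0 (/24)


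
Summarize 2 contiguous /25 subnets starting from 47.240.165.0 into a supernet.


Original prefix: /25
Number of subnets: 2 = 2^1
New prefix = 25 - 1 = 24
Supernet: 47.240.165.0/24


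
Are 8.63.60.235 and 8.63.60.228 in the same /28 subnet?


Mask: 255.255.255.240
8.63.60.235 AND mask = 8.63.60.224
8.63.60.228 AND mask = 8.63.60.224
Yes, same subnet (8.63.60.224)


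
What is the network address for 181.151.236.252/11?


IP:   10110101.10010111.11101100.11111100
Mask: 11111111.11100000.00000000.00000000
AND operation:
Net:  10110101.10000000.00000000.00000000
Network: 181.128.0.0/11


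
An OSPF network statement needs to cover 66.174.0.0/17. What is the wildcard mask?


Subnet mask: 255.255.128.0
Wildcard = 255.255.255.255 - subnet mask
255 - 255 = 0
255 - 255 = 0
255 - 128 = 127
255 - 0 = 255
Wildcard: 0.0.127.255


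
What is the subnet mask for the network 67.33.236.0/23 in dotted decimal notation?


/23 means 23 network bits, 9 host bits
Binary: 11111111111111111111111000000000
Mask: 255.255.254.0


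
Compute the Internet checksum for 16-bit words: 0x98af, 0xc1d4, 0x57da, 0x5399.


Sum all words (with carry folding):
+ 0x98af = 0x98af
+ 0xc1d4 = 0x5a84
+ 0x57da = 0xb25e
+ 0x5399 = 0x05f8
One's complement: ~0x05f8
Checksum = 0xfa07


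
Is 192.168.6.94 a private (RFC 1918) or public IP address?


RFC 1918 private ranges:
  10.0.0.0/8 (10.0.0.0 - 10.255.255.255)
  172.16.0.0/12 (172.16.0.0 - 172.31.255.255)
  192.168.0.0/16 (192.168.0.0 - 192.168.255.255)
Private (in 192.168.0.0/16)


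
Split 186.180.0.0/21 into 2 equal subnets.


New prefix = 21 + 1 = 22
Each subnet has 1024 addresses
  186.180.0.0/22
  186.180.4.0/22
Subnets: 186.180.0.0/22, 186.180.4.0/22


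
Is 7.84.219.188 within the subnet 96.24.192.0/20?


Subnet network: 96.24.192.0
Test IP AND mask: 7.84.208.0
No, 7.84.219.188 is not in 96.24.192.0/20


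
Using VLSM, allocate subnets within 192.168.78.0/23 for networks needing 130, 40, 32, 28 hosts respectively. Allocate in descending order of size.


130 hosts -> /24 (254 usable): 192.168.78.0/24
40 hosts -> /26 (62 usable): 192.168.79.0/26
32 hosts -> /26 (62 usable): 192.168.79.64/26
28 hosts -> /27 (30 usable): 192.168.79.128/27
Allocation: 192.168.78.0/24 (130 hosts, 254 usable); 192.168.79.0/26 (40 hosts, 62 usable); 192.168.79.64/26 (32 hosts, 62 usable); 192.168.79.128/27 (28 hosts, 30 usable)


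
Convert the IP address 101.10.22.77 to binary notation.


101 = 01100101
10 = 00001010
22 = 00010110
77 = 01001101
Binary: 01100101.00001010.00010110.01001101


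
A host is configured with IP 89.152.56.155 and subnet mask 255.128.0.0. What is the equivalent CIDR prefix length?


Binary: 11111111.10000000.00000000.00000000
Count leading 1s
Prefix: /9


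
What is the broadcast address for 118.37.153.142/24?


Network: 118.37.153.0/24
Host bits = 8
Set all host bits to 1:
Broadcast: 118.37.153.255


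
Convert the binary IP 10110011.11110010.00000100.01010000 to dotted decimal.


10110011 = 179
11110010 = 242
00000100 = 4
01010000 = 80
IP: 179.242.4.80


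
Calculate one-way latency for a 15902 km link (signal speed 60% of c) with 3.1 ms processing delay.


Speed = 0.6 * 3e5 km/s = 180000 km/s
Propagation delay = 15902 / 180000 = 0.0883 s = 88.3444 ms
Processing delay = 3.1 ms
Total one-way latency = 91.4444 ms


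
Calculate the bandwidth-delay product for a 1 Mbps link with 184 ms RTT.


BDP = bandwidth * RTT
= 1 Mbps * 184 ms
= 1 * 1e6 * 184 / 1000 bits
= 184000 bits
= 23000 bytes
= 22.4609 KB
BDP = 184000 bits (23000 bytes)


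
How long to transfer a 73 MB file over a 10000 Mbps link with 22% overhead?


Effective throughput = 10000 * (1 - 22/100) = 7800 Mbps
File size in Mb = 73 * 8 = 584 Mb
Time = 584 / 7800
Time = 0.0749 seconds


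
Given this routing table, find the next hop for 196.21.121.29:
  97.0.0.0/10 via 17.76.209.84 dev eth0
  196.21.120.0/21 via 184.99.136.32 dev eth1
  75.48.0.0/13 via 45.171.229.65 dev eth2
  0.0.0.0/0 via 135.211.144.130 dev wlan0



Longest prefix match for 196.21.121.29:
  /10 97.0.0.0: no
  /21 196.21.120.0: MATCH
  /13 75.48.0.0: no
  /0 0.0.0.0: MATCH
Selected: next-hop 184.99.136.32 via eth1 (matched /21)


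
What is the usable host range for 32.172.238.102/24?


Network: 32.172.238.0
Broadcast: 32.172.238.255
First usable = network + 1
Last usable = broadcast - 1
Range: 32.172.238.1 to 32.172.238.254


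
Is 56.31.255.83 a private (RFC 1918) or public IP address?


RFC 1918 private ranges:
  10.0.0.0/8 (10.0.0.0 - 10.255.255.255)
  172.16.0.0/12 (172.16.0.0 - 172.31.255.255)
  192.168.0.0/16 (192.168.0.0 - 192.168.255.255)
Public (not in any RFC 1918 range)


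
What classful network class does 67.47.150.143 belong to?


First octet: 67
Binary: 01000011
0xxxxxxx -> Class A (1-126)
Class A, default mask 255.0.0.0 (/8)


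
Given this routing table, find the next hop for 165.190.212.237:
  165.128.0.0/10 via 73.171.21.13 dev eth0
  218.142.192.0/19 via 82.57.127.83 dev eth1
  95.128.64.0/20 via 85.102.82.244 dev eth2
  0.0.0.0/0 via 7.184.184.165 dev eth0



Longest prefix match for 165.190.212.237:
  /10 165.128.0.0: MATCH
  /19 218.142.192.0: no
  /20 95.128.64.0: no
  /0 0.0.0.0: MATCH
Selected: next-hop 73.171.21.13 via eth0 (matched /10)


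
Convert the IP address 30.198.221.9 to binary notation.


30 = 00011110
198 = 11000110
221 = 11011101
9 = 00001001
Binary: 00011110.11000110.11011101.00001001


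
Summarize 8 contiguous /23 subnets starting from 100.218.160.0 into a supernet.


Original prefix: /23
Number of subnets: 8 = 2^3
New prefix = 23 - 3 = 20
Supernet: 100.218.160.0/20


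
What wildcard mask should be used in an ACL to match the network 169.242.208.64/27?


Subnet mask: 255.255.255.224
Wildcard = 255.255.255.255 - subnet mask
255 - 255 = 0
255 - 255 = 0
255 - 255 = 0
255 - 224 = 31
Wildcard: 0.0.0.31


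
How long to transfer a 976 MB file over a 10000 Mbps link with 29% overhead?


Effective throughput = 10000 * (1 - 29/100) = 7100 Mbps
File size in Mb = 976 * 8 = 7808 Mb
Time = 7808 / 7100
Time = 1.0997 seconds


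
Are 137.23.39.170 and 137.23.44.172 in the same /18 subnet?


Mask: 255.255.192.0
137.23.39.170 AND mask = 137.23.0.0
137.23.44.172 AND mask = 137.23.0.0
Yes, same subnet (137.23.0.0)


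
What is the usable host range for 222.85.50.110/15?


Network: 222.84.0.0
Broadcast: 222.85.255.255
First usable = network + 1
Last usable = broadcast - 1
Range: 222.84.0.1 to 222.85.255.254


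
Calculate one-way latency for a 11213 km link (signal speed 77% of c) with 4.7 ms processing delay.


Speed = 0.77 * 3e5 km/s = 231000 km/s
Propagation delay = 11213 / 231000 = 0.0485 s = 48.5411 ms
Processing delay = 4.7 ms
Total one-way latency = 53.2411 ms


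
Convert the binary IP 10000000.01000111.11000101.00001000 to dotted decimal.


10000000 = 128
01000111 = 71
11000101 = 197
00001000 = 8
IP: 128.71.197.8


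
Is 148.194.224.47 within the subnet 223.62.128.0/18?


Subnet network: 223.62.128.0
Test IP AND mask: 148.194.192.0
No, 148.194.224.47 is not in 223.62.128.0/18


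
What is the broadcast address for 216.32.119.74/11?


Network: 216.32.0.0/11
Host bits = 21
Set all host bits to 1:
Broadcast: 216.63.255.255


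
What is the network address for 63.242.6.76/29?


IP:   00111111.11110010.00000110.01001100
Mask: 11111111.11111111.11111111.11111000
AND operation:
Net:  00111111.11110010.00000110.01001000
Network: 63.242.6.72/29


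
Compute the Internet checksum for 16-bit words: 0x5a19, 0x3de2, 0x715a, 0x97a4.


Sum all words (with carry folding):
+ 0x5a19 = 0x5a19
+ 0x3de2 = 0x97fb
+ 0x715a = 0x0956
+ 0x97a4 = 0xa0fa
One's complement: ~0xa0fa
Checksum = 0x5f05


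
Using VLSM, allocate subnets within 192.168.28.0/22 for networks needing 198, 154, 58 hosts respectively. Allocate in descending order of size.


198 hosts -> /24 (254 usable): 192.168.28.0/24
154 hosts -> /24 (254 usable): 192.168.29.0/24
58 hosts -> /26 (62 usable): 192.168.30.0/26
Allocation: 192.168.28.0/24 (198 hosts, 254 usable); 192.168.29.0/24 (154 hosts, 254 usable); 192.168.30.0/26 (58 hosts, 62 usable)


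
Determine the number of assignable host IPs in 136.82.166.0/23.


Host bits = 32 - 23 = 9
Total addresses = 2^9 = 512
Usable = total - 2 (network and broadcast)
Usable hosts: 510


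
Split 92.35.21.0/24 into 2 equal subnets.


New prefix = 24 + 1 = 25
Each subnet has 128 addresses
  92.35.21.0/25
  92.35.21.128/25
Subnets: 92.35.21.0/25, 92.35.21.128/25


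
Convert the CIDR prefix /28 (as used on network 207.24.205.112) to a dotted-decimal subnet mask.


/28 means 28 network bits, 4 host bits
Binary: 11111111111111111111111111110000
Mask: 255.255.255.240


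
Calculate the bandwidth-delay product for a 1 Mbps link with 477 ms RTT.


BDP = bandwidth * RTT
= 1 Mbps * 477 ms
= 1 * 1e6 * 477 / 1000 bits
= 477000 bits
= 59625 bytes
= 58.2275 KB
BDP = 477000 bits (59625 bytes)


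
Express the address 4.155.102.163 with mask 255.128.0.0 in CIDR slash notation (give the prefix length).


Binary: 11111111.10000000.00000000.00000000
Count leading 1s
Prefix: /9


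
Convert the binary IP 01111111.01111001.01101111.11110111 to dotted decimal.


01111111 = 127
01111001 = 121
01101111 = 111
11110111 = 247
IP: 127.121.111.247


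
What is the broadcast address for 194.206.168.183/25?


Network: 194.206.168.128/25
Host bits = 7
Set all host bits to 1:
Broadcast: 194.206.168.255


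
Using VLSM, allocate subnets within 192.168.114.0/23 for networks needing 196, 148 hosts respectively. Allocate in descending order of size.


196 hosts -> /24 (254 usable): 192.168.114.0/24
148 hosts -> /24 (254 usable): 192.168.115.0/24
Allocation: 192.168.114.0/24 (196 hosts, 254 usable); 192.168.115.0/24 (148 hosts, 254 usable)


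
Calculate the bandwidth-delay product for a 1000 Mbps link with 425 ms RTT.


BDP = bandwidth * RTT
= 1000 Mbps * 425 ms
= 1000 * 1e6 * 425 / 1000 bits
= 425000000 bits
= 53125000 bytes
= 51879.8828 KB
BDP = 425000000 bits (53125000 bytes)


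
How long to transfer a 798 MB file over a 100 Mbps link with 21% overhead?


Effective throughput = 100 * (1 - 21/100) = 79 Mbps
File size in Mb = 798 * 8 = 6384 Mb
Time = 6384 / 79
Time = 80.8101 seconds


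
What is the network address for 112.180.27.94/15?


IP:   01110000.10110100.00011011.01011110
Mask: 11111111.11111110.00000000.00000000
AND operation:
Net:  01110000.10110100.00000000.00000000
Network: 112.180.0.0/15


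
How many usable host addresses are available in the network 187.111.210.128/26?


Host bits = 32 - 26 = 6
Total addresses = 2^6 = 64
Usable = total - 2 (network and broadcast)
Usable hosts: 62


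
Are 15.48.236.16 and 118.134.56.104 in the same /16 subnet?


Mask: 255.255.0.0
15.48.236.16 AND mask = 15.48.0.0
118.134.56.104 AND mask = 118.134.0.0
No, different subnets (15.48.0.0 vs 118.134.0.0)


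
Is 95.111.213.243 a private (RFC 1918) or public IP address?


RFC 1918 private ranges:
  10.0.0.0/8 (10.0.0.0 - 10.255.255.255)
  172.16.0.0/12 (172.16.0.0 - 172.31.255.255)
  192.168.0.0/16 (192.168.0.0 - 192.168.255.255)
Public (not in any RFC 1918 range)


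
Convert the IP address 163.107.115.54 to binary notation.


163 = 10100011
107 = 01101011
115 = 01110011
54 = 00110110
Binary: 10100011.01101011.01110011.00110110


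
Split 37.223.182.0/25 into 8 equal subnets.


New prefix = 25 + 3 = 28
Each subnet has 16 addresses
  37.223.182.0/28
  37.223.182.16/28
  37.223.182.32/28
  37.223.182.48/28
  37.223.182.64/28
  37.223.182.80/28
  37.223.182.96/28
  37.223.182.112/28
Subnets: 37.223.182.0/28, 37.223.182.16/28, 37.223.182.32/28, 37.223.182.48/28, 37.223.182.64/28, 37.223.182.80/28, 37.223.182.96/28, 37.223.182.112/28


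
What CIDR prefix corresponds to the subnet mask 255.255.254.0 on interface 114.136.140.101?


Binary: 11111111.11111111.11111110.00000000
Count leading 1s
Prefix: /23


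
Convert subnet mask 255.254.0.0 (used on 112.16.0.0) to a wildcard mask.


Subnet mask: 255.254.0.0
Wildcard = 255.255.255.255 - subnet mask
255 - 255 = 0
255 - 254 = 1
255 - 0 = 255
255 - 0 = 255
Wildcard: 0.1.255.255


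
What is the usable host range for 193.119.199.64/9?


Network: 193.0.0.0
Broadcast: 193.127.255.255
First usable = network + 1
Last usable = broadcast - 1
Range: 193.0.0.1 to 193.127.255.254


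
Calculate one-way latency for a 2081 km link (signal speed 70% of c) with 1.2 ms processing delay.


Speed = 0.7 * 3e5 km/s = 210000 km/s
Propagation delay = 2081 / 210000 = 0.0099 s = 9.9095 ms
Processing delay = 1.2 ms
Total one-way latency = 11.1095 ms


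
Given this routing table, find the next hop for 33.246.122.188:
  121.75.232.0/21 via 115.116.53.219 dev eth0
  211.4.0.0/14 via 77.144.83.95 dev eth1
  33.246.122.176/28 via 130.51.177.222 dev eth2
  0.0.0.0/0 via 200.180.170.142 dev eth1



Longest prefix match for 33.246.122.188:
  /21 121.75.232.0: no
  /14 211.4.0.0: no
  /28 33.246.122.176: MATCH
  /0 0.0.0.0: MATCH
Selected: next-hop 130.51.177.222 via eth2 (matched /28)


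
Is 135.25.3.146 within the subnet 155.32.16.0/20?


Subnet network: 155.32.16.0
Test IP AND mask: 135.25.0.0
No, 135.25.3.146 is not in 155.32.16.0/20


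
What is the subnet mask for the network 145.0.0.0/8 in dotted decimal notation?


/8 means 8 network bits, 24 host bits
Binary: 11111111000000000000000000000000
Mask: 255.0.0.0


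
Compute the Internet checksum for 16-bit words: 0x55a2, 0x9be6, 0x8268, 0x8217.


Sum all words (with carry folding):
+ 0x55a2 = 0x55a2
+ 0x9be6 = 0xf188
+ 0x8268 = 0x73f1
+ 0x8217 = 0xf608
One's complement: ~0xf608
Checksum = 0x09f7


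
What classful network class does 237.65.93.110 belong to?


First octet: 237
Binary: 11101101
1110xxxx -> Class D (224-239)
Class D (multicast), default mask N/A


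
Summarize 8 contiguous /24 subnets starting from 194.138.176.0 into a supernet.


Original prefix: /24
Number of subnets: 8 = 2^3
New prefix = 24 - 3 = 21
Supernet: 194.138.176.0/21


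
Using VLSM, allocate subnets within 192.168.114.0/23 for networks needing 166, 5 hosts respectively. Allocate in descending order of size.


166 hosts -> /24 (254 usable): 192.168.114.0/24
5 hosts -> /29 (6 usable): 192.168.115.0/29
Allocation: 192.168.114.0/24 (166 hosts, 254 usable); 192.168.115.0/29 (5 hosts, 6 usable)


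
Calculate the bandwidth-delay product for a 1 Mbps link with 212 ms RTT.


BDP = bandwidth * RTT
= 1 Mbps * 212 ms
= 1 * 1e6 * 212 / 1000 bits
= 212000 bits
= 26500 bytes
= 25.8789 KB
BDP = 212000 bits (26500 bytes)


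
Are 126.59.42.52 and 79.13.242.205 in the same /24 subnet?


Mask: 255.255.255.0
126.59.42.52 AND mask = 126.59.42.0
79.13.242.205 AND mask = 79.13.242.0
No, different subnets (126.59.42.0 vs 79.13.242.0)


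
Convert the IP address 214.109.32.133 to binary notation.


214 = 11010110
109 = 01101101
32 = 00100000
133 = 10000101
Binary: 11010110.01101101.00100000.10000101


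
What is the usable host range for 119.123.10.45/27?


Network: 119.123.10.32
Broadcast: 119.123.10.63
First usable = network + 1
Last usable = broadcast - 1
Range: 119.123.10.33 to 119.123.10.62


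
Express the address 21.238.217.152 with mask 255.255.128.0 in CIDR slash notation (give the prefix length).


Binary: 11111111.11111111.10000000.00000000
Count leading 1s
Prefix: /17


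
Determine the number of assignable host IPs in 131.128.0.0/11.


Host bits = 32 - 11 = 21
Total addresses = 2^21 = 2097152
Usable = total - 2 (network and broadcast)
Usable hosts: 2097150


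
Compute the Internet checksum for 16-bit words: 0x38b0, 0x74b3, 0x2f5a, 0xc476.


Sum all words (with carry folding):
+ 0x38b0 = 0x38b0
+ 0x74b3 = 0xad63
+ 0x2f5a = 0xdcbd
+ 0xc476 = 0xa134
One's complement: ~0xa134
Checksum = 0x5ecb


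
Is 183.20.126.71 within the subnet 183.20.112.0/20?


Subnet network: 183.20.112.0
Test IP AND mask: 183.20.112.0
Yes, 183.20.126.71 is in 183.20.112.0/20


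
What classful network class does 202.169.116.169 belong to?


First octet: 202
Binary: 11001010
110xxxxx -> Class C (192-223)
Class C, default mask 255.255.255.0 (/24)


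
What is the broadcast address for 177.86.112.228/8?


Network: 177.0.0.0/8
Host bits = 24
Set all host bits to 1:
Broadcast: 177.255.255.255


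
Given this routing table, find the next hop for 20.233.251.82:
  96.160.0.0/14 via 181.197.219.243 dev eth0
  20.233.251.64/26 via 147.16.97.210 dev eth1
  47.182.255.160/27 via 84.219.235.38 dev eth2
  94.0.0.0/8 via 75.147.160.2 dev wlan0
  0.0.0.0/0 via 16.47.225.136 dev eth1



Longest prefix match for 20.233.251.82:
  /14 96.160.0.0: no
  /26 20.233.251.64: MATCH
  /27 47.182.255.160: no
  /8 94.0.0.0: no
  /0 0.0.0.0: MATCH
Selected: next-hop 147.16.97.210 via eth1 (matched /26)


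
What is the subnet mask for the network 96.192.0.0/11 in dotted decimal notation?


/11 means 11 network bits, 21 host bits
Binary: 11111111111000000000000000000000
Mask: 255.224.0.0


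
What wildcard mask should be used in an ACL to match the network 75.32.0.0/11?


Subnet mask: 255.224.0.0
Wildcard = 255.255.255.255 - subnet mask
255 - 255 = 0
255 - 224 = 31
255 - 0 = 255
255 - 0 = 255
Wildcard: 0.31.255.255


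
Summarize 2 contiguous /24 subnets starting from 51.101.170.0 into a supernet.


Original prefix: /24
Number of subnets: 2 = 2^1
New prefix = 24 - 1 = 23
Supernet: 51.101.170.0/23


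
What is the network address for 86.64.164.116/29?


IP:   01010110.01000000.10100100.01110100
Mask: 11111111.11111111.11111111.11111000
AND operation:
Net:  01010110.01000000.10100100.01110000
Network: 86.64.164.112/29


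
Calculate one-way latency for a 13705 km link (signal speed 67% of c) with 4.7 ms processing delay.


Speed = 0.67 * 3e5 km/s = 201000 km/s
Propagation delay = 13705 / 201000 = 0.0682 s = 68.1841 ms
Processing delay = 4.7 ms
Total one-way latency = 72.8841 ms


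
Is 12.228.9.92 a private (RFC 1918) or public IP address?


RFC 1918 private ranges:
  10.0.0.0/8 (10.0.0.0 - 10.255.255.255)
  172.16.0.0/12 (172.16.0.0 - 172.31.255.255)
  192.168.0.0/16 (192.168.0.0 - 192.168.255.255)
Public (not in any RFC 1918 range)


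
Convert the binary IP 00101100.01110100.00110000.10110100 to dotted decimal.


00101100 = 44
01110100 = 116
00110000 = 48
10110100 = 180
IP: 44.116.48.180


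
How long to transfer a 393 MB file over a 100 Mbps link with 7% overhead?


Effective throughput = 100 * (1 - 7/100) = 93 Mbps
File size in Mb = 393 * 8 = 3144 Mb
Time = 3144 / 93
Time = 33.8065 seconds


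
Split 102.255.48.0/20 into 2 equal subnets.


New prefix = 20 + 1 = 21
Each subnet has 2048 addresses
  102.255.48.0/21
  102.255.56.0/21
Subnets: 102.255.48.0/21, 102.255.56.0/21


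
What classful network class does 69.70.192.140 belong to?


First octet: 69
Binary: 01000101
0xxxxxxx -> Class A (1-126)
Class A, default mask 255.0.0.0 (/8)


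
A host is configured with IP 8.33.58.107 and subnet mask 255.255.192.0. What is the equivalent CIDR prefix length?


Binary: 11111111.11111111.11000000.00000000
Count leading 1s
Prefix: /18


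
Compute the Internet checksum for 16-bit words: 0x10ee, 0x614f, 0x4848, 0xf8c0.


Sum all words (with carry folding):
+ 0x10ee = 0x10ee
+ 0x614f = 0x723d
+ 0x4848 = 0xba85
+ 0xf8c0 = 0xb346
One's complement: ~0xb346
Checksum = 0x4cb9


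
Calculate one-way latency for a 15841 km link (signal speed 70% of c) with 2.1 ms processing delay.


Speed = 0.7 * 3e5 km/s = 210000 km/s
Propagation delay = 15841 / 210000 = 0.0754 s = 75.4333 ms
Processing delay = 2.1 ms
Total one-way latency = 77.5333 ms


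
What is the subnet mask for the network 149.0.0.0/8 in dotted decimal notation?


/8 means 8 network bits, 24 host bits
Binary: 11111111000000000000000000000000
Mask: 255.0.0.0


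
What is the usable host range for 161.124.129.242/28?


Network: 161.124.129.240
Broadcast: 161.124.129.255
First usable = network + 1
Last usable = broadcast - 1
Range: 161.124.129.241 to 161.124.129.254


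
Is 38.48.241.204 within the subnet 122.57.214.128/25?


Subnet network: 122.57.214.128
Test IP AND mask: 38.48.241.128
No, 38.48.241.204 is not in 122.57.214.128/25


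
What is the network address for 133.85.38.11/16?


IP:   10000101.01010101.00100110.00001011
Mask: 11111111.11111111.00000000.00000000
AND operation:
Net:  10000101.01010101.00000000.00000000
Network: 133.85.0.0/16


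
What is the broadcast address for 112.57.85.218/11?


Network: 112.32.0.0/11
Host bits = 21
Set all host bits to 1:
Broadcast: 112.63.255.255


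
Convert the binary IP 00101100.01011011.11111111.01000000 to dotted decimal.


00101100 = 44
01011011 = 91
11111111 = 255
01000000 = 64
IP: 44.91.255.64


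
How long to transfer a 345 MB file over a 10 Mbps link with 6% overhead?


Effective throughput = 10 * (1 - 6/100) = 9.4 Mbps
File size in Mb = 345 * 8 = 2760 Mb
Time = 2760 / 9.4
Time = 293.617 seconds


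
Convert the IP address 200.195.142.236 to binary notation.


200 = 11001000
195 = 11000011
142 = 10001110
236 = 11101100
Binary: 11001000.11000011.10001110.11101100


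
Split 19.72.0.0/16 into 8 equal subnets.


New prefix = 16 + 3 = 19
Each subnet has 8192 addresses
  19.72.0.0/19
  19.72.32.0/19
  19.72.64.0/19
  19.72.96.0/19
  19.72.128.0/19
  19.72.160.0/19
  19.72.192.0/19
  19.72.224.0/19
Subnets: 19.72.0.0/19, 19.72.32.0/19, 19.72.64.0/19, 19.72.96.0/19, 19.72.128.0/19, 19.72.160.0/19, 19.72.192.0/19, 19.72.224.0/19


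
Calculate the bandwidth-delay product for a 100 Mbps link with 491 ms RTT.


BDP = bandwidth * RTT
= 100 Mbps * 491 ms
= 100 * 1e6 * 491 / 1000 bits
= 49100000 bits
= 6137500 bytes
= 5993.6523 KB
BDP = 49100000 bits (6137500 bytes)


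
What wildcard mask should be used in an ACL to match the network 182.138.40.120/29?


Subnet mask: 255.255.255.248
Wildcard = 255.255.255.255 - subnet mask
255 - 255 = 0
255 - 255 = 0
255 - 255 = 0
255 - 248 = 7
Wildcard: 0.0.0.7


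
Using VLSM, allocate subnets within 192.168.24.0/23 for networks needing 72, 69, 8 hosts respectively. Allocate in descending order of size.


72 hosts -> /25 (126 usable): 192.168.24.0/25
69 hosts -> /25 (126 usable): 192.168.24.128/25
8 hosts -> /28 (14 usable): 192.168.25.0/28
Allocation: 192.168.24.0/25 (72 hosts, 126 usable); 192.168.24.128/25 (69 hosts, 126 usable); 192.168.25.0/28 (8 hosts, 14 usable)


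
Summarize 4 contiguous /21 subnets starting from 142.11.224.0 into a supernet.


Original prefix: /21
Number of subnets: 4 = 2^2
New prefix = 21 - 2 = 19
Supernet: 142.11.224.0/19


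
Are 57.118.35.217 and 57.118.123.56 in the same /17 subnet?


Mask: 255.255.128.0
57.118.35.217 AND mask = 57.118.0.0
57.118.123.56 AND mask = 57.118.0.0
Yes, same subnet (57.118.0.0)


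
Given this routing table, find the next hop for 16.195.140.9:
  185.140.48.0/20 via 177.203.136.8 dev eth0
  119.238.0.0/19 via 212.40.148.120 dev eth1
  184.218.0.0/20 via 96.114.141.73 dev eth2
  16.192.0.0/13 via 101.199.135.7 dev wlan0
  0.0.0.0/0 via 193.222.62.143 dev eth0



Longest prefix match for 16.195.140.9:
  /20 185.140.48.0: no
  /19 119.238.0.0: no
  /20 184.218.0.0: no
  /13 16.192.0.0: MATCH
  /0 0.0.0.0: MATCH
Selected: next-hop 101.199.135.7 via wlan0 (matched /13)


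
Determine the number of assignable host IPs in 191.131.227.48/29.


Host bits = 32 - 29 = 3
Total addresses = 2^3 = 8
Usable = total - 2 (network and broadcast)
Usable hosts: 6


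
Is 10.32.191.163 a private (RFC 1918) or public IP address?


RFC 1918 private ranges:
  10.0.0.0/8 (10.0.0.0 - 10.255.255.255)
  172.16.0.0/12 (172.16.0.0 - 172.31.255.255)
  192.168.0.0/16 (192.168.0.0 - 192.168.255.255)
Private (in 10.0.0.0/8)


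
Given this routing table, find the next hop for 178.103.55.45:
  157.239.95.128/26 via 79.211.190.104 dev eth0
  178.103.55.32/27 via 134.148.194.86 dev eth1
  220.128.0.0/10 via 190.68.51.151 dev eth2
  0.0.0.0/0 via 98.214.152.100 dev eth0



Longest prefix match for 178.103.55.45:
  /26 157.239.95.128: no
  /27 178.103.55.32: MATCH
  /10 220.128.0.0: no
  /0 0.0.0.0: MATCH
Selected: next-hop 134.148.194.86 via eth1 (matched /27)


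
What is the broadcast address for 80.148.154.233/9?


Network: 80.128.0.0/9
Host bits = 23
Set all host bits to 1:
Broadcast: 80.255.255.255


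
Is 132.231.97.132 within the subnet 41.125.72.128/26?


Subnet network: 41.125.72.128
Test IP AND mask: 132.231.97.128
No, 132.231.97.132 is not in 41.125.72.128/26


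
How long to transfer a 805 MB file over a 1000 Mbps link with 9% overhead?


Effective throughput = 1000 * (1 - 9/100) = 910 Mbps
File size in Mb = 805 * 8 = 6440 Mb
Time = 6440 / 910
Time = 7.0769 seconds


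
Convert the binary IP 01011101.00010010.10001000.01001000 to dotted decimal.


01011101 = 93
00010010 = 18
10001000 = 136
01001000 = 72
IP: 93.18.136.72


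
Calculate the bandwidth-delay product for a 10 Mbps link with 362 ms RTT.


BDP = bandwidth * RTT
= 10 Mbps * 362 ms
= 10 * 1e6 * 362 / 1000 bits
= 3620000 bits
= 452500 bytes
= 441.8945 KB
BDP = 3620000 bits (452500 bytes)


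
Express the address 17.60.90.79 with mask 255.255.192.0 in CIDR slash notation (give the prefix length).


Binary: 11111111.11111111.11000000.00000000
Count leading 1s
Prefix: /18


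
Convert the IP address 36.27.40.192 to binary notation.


36 = 00100100
27 = 00011011
40 = 00101000
192 = 11000000
Binary: 00100100.00011011.00101000.11000000


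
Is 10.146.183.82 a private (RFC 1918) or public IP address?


RFC 1918 private ranges:
  10.0.0.0/8 (10.0.0.0 - 10.255.255.255)
  172.16.0.0/12 (172.16.0.0 - 172.31.255.255)
  192.168.0.0/16 (192.168.0.0 - 192.168.255.255)
Private (in 10.0.0.0/8)


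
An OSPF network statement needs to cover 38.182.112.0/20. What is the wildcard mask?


Subnet mask: 255.255.240.0
Wildcard = 255.255.255.255 - subnet mask
255 - 255 = 0
255 - 255 = 0
255 - 240 = 15
255 - 0 = 255
Wildcard: 0.0.15.255


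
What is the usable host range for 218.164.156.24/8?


Network: 218.0.0.0
Broadcast: 218.255.255.255
First usable = network + 1
Last usable = broadcast - 1
Range: 218.0.0.1 to 218.255.255.254


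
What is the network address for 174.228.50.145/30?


IP:   10101110.11100100.00110010.10010001
Mask: 11111111.11111111.11111111.11111100
AND operation:
Net:  10101110.11100100.00110010.10010000
Network: 174.228.50.144/30


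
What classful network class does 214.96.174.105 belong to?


First octet: 214
Binary: 11010110
110xxxxx -> Class C (192-223)
Class C, default mask 255.255.255.0 (/24)


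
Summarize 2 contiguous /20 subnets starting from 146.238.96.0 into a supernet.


Original prefix: /20
Number of subnets: 2 = 2^1
New prefix = 20 - 1 = 19
Supernet: 146.238.96.0/19


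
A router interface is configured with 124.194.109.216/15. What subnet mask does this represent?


/15 means 15 network bits, 17 host bits
Binary: 11111111111111100000000000000000
Mask: 255.254.0.0


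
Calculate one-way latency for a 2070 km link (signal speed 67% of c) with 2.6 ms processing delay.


Speed = 0.67 * 3e5 km/s = 201000 km/s
Propagation delay = 2070 / 201000 = 0.0103 s = 10.2985 ms
Processing delay = 2.6 ms
Total one-way latency = 12.8985 ms


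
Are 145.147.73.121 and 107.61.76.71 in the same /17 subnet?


Mask: 255.255.128.0
145.147.73.121 AND mask = 145.147.0.0
107.61.76.71 AND mask = 107.61.0.0
No, different subnets (145.147.0.0 vs 107.61.0.0)


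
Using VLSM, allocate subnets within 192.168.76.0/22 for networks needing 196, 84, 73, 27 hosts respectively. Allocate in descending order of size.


196 hosts -> /24 (254 usable): 192.168.76.0/24
84 hosts -> /25 (126 usable): 192.168.77.0/25
73 hosts -> /25 (126 usable): 192.168.77.128/25
27 hosts -> /27 (30 usable): 192.168.78.0/27
Allocation: 192.168.76.0/24 (196 hosts, 254 usable); 192.168.77.0/25 (84 hosts, 126 usable); 192.168.77.128/25 (73 hosts, 126 usable); 192.168.78.0/27 (27 hosts, 30 usable)


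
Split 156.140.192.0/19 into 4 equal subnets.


New prefix = 19 + 2 = 21
Each subnet has 2048 addresses
  156.140.192.0/21
  156.140.200.0/21
  156.140.208.0/21
  156.140.216.0/21
Subnets: 156.140.192.0/21, 156.140.200.0/21, 156.140.208.0/21, 156.140.216.0/21


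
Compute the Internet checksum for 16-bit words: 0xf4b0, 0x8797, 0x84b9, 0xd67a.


Sum all words (with carry folding):
+ 0xf4b0 = 0xf4b0
+ 0x8797 = 0x7c48
+ 0x84b9 = 0x0102
+ 0xd67a = 0xd77c
One's complement: ~0xd77c
Checksum = 0x2883


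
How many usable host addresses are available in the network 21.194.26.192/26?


Host bits = 32 - 26 = 6
Total addresses = 2^6 = 64
Usable = total - 2 (network and broadcast)
Usable hosts: 62


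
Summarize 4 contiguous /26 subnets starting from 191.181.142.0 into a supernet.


Original prefix: /26
Number of subnets: 4 = 2^2
New prefix = 26 - 2 = 24
Supernet: 191.181.142.0/24


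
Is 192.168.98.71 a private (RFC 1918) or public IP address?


RFC 1918 private ranges:
  10.0.0.0/8 (10.0.0.0 - 10.255.255.255)
  172.16.0.0/12 (172.16.0.0 - 172.31.255.255)
  192.168.0.0/16 (192.168.0.0 - 192.168.255.255)
Private (in 192.168.0.0/16)


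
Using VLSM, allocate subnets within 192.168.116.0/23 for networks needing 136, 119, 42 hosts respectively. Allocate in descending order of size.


136 hosts -> /24 (254 usable): 192.168.116.0/24
119 hosts -> /25 (126 usable): 192.168.117.0/25
42 hosts -> /26 (62 usable): 192.168.117.128/26
Allocation: 192.168.116.0/24 (136 hosts, 254 usable); 192.168.117.0/25 (119 hosts, 126 usable); 192.168.117.128/26 (42 hosts, 62 usable)


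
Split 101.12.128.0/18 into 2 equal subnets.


New prefix = 18 + 1 = 19
Each subnet has 8192 addresses
  101.12.128.0/19
  101.12.160.0/19
Subnets: 101.12.128.0/19, 101.12.160.0/19


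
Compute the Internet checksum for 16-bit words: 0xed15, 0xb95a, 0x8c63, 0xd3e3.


Sum all words (with carry folding):
+ 0xed15 = 0xed15
+ 0xb95a = 0xa670
+ 0x8c63 = 0x32d4
+ 0xd3e3 = 0x06b8
One's complement: ~0x06b8
Checksum = 0xf947


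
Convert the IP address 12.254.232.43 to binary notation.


12 = 00001100
254 = 11111110
232 = 11101000
43 = 00101011
Binary: 00001100.11111110.11101000.00101011


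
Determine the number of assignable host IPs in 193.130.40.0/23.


Host bits = 32 - 23 = 9
Total addresses = 2^9 = 512
Usable = total - 2 (network and broadcast)
Usable hosts: 510


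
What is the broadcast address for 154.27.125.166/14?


Network: 154.24.0.0/14
Host bits = 18
Set all host bits to 1:
Broadcast: 154.27.255.255


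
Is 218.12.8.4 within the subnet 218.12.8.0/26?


Subnet network: 218.12.8.0
Test IP AND mask: 218.12.8.0
Yes, 218.12.8.4 is in 218.12.8.0/26


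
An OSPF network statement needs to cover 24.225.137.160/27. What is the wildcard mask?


Subnet mask: 255.255.255.224
Wildcard = 255.255.255.255 - subnet mask
255 - 255 = 0
255 - 255 = 0
255 - 255 = 0
255 - 224 = 31
Wildcard: 0.0.0.31


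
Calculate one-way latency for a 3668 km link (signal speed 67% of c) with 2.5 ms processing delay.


Speed = 0.67 * 3e5 km/s = 201000 km/s
Propagation delay = 3668 / 201000 = 0.0182 s = 18.2488 ms
Processing delay = 2.5 ms
Total one-way latency = 20.7488 ms


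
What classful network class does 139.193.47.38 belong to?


First octet: 139
Binary: 10001011
10xxxxxx -> Class B (128-191)
Class B, default mask 255.255.0.0 (/16)


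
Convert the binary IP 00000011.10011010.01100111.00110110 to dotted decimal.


00000011 = 3
10011010 = 154
01100111 = 103
00110110 = 54
IP: 3.154.103.54


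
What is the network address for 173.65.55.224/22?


IP:   10101101.01000001.00110111.11100000
Mask: 11111111.11111111.11111100.00000000
AND operation:
Net:  10101101.01000001.00110100.00000000
Network: 173.65.52.0/22


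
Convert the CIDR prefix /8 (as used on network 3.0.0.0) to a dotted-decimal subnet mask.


/8 means 8 network bits, 24 host bits
Binary: 11111111000000000000000000000000
Mask: 255.0.0.0


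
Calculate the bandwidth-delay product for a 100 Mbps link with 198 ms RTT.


BDP = bandwidth * RTT
= 100 Mbps * 198 ms
= 100 * 1e6 * 198 / 1000 bits
= 19800000 bits
= 2475000 bytes
= 2416.9922 KB
BDP = 19800000 bits (2475000 bytes)


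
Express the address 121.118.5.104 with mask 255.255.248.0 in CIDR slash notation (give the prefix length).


Binary: 11111111.11111111.11111000.00000000
Count leading 1s
Prefix: /21


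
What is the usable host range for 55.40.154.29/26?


Network: 55.40.154.0
Broadcast: 55.40.154.63
First usable = network + 1
Last usable = broadcast - 1
Range: 55.40.154.1 to 55.40.154.62


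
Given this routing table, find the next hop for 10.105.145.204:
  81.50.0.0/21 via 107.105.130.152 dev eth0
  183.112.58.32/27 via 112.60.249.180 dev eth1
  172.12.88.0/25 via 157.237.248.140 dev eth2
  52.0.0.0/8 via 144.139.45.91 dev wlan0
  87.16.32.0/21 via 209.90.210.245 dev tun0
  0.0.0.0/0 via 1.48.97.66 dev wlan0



Longest prefix match for 10.105.145.204:
  /21 81.50.0.0: no
  /27 183.112.58.32: no
  /25 172.12.88.0: no
  /8 52.0.0.0: no
  /21 87.16.32.0: no
  /0 0.0.0.0: MATCH
Selected: next-hop 1.48.97.66 via wlan0 (matched /0)


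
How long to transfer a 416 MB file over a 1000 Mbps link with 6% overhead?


Effective throughput = 1000 * (1 - 6/100) = 940 Mbps
File size in Mb = 416 * 8 = 3328 Mb
Time = 3328 / 940
Time = 3.5404 seconds


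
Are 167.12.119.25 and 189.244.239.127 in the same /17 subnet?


Mask: 255.255.128.0
167.12.119.25 AND mask = 167.12.0.0
189.244.239.127 AND mask = 189.244.128.0
No, different subnets (167.12.0.0 vs 189.244.128.0)


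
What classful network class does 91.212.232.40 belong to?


First octet: 91
Binary: 01011011
0xxxxxxx -> Class A (1-126)
Class A, default mask 255.0.0.0 (/8)


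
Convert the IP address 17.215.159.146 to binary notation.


17 = 00010001
215 = 11010111
159 = 10011111
146 = 10010010
Binary: 00010001.11010111.10011111.10010010


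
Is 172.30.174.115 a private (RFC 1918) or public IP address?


RFC 1918 private ranges:
  10.0.0.0/8 (10.0.0.0 - 10.255.255.255)
  172.16.0.0/12 (172.16.0.0 - 172.31.255.255)
  192.168.0.0/16 (192.168.0.0 - 192.168.255.255)
Private (in 172.16.0.0/12)


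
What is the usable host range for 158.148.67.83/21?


Network: 158.148.64.0
Broadcast: 158.148.71.255
First usable = network + 1
Last usable = broadcast - 1
Range: 158.148.64.1 to 158.148.71.254


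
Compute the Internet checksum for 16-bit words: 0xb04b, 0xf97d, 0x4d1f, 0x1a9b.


Sum all words (with carry folding):
+ 0xb04b = 0xb04b
+ 0xf97d = 0xa9c9
+ 0x4d1f = 0xf6e8
+ 0x1a9b = 0x1184
One's complement: ~0x1184
Checksum = 0xee7b


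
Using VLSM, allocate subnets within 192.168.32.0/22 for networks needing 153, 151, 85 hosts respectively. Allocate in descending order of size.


153 hosts -> /24 (254 usable): 192.168.32.0/24
151 hosts -> /24 (254 usable): 192.168.33.0/24
85 hosts -> /25 (126 usable): 192.168.34.0/25
Allocation: 192.168.32.0/24 (153 hosts, 254 usable); 192.168.33.0/24 (151 hosts, 254 usable); 192.168.34.0/25 (85 hosts, 126 usable)


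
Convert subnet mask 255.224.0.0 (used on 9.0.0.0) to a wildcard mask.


Subnet mask: 255.224.0.0
Wildcard = 255.255.255.255 - subnet mask
255 - 255 = 0
255 - 224 = 31
255 - 0 = 255
255 - 0 = 255
Wildcard: 0.31.255.255


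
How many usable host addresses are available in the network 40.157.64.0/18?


Host bits = 32 - 18 = 14
Total addresses = 2^14 = 16384
Usable = total - 2 (network and broadcast)
Usable hosts: 16382


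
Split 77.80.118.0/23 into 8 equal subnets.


New prefix = 23 + 3 = 26
Each subnet has 64 addresses
  77.80.118.0/26
  77.80.118.64/26
  77.80.118.128/26
  77.80.118.192/26
  77.80.119.0/26
  77.80.119.64/26
  77.80.119.128/26
  77.80.119.192/26
Subnets: 77.80.118.0/26, 77.80.118.64/26, 77.80.118.128/26, 77.80.118.192/26, 77.80.119.0/26, 77.80.119.64/26, 77.80.119.128/26, 77.80.119.192/26
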